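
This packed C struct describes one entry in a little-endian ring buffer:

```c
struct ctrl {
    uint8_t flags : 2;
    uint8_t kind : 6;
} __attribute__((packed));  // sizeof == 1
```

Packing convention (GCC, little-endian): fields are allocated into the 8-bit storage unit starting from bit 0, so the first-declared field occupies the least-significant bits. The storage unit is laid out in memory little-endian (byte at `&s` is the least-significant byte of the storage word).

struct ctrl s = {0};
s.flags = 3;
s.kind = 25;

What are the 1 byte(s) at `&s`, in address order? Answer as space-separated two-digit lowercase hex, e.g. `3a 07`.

67

flags:2 = 3 → 0x3 << 0 → word 0x03
kind:6 = 25 → 0x19 << 2 → word 0x67
word = 0x67 → little-endian bytes:
  [0]=0x67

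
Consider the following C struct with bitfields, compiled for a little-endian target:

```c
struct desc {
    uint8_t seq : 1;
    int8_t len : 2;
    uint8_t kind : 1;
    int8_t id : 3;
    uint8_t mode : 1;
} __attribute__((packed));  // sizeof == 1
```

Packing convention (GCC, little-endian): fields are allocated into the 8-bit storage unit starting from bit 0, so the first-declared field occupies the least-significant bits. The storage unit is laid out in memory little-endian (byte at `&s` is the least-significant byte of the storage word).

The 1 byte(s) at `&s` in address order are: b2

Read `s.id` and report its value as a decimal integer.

[0]=0xb2 (little-endian) → word 0xb2
seq [0+:1] = (word>>0) & 0x1 = 0
len [1+:2] = (word>>1) & 0x3 = 1
kind [3+:1] = (word>>3) & 0x1 = 0
id [4+:3] = (word>>4) & 0x7 = 3  ←
mode [7+:1] = (word>>7) & 0x1 = 1
id signed 3b, MSB=0: value = 3

3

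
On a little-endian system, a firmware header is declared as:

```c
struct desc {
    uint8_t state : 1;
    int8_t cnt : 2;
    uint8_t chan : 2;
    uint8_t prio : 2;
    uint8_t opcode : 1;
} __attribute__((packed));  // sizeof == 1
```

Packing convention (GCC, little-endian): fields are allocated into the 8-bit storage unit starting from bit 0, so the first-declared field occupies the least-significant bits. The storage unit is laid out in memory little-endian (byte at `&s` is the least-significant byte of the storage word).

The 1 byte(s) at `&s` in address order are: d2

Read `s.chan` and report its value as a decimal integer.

[0]=0xd2 (little-endian) → word 0xd2
state [0+:1] = (word>>0) & 0x1 = 0
cnt [1+:2] = (word>>1) & 0x3 = 1
chan [3+:2] = (word>>3) & 0x3 = 2  ←
prio [5+:2] = (word>>5) & 0x3 = 2
opcode [7+:1] = (word>>7) & 0x1 = 1

2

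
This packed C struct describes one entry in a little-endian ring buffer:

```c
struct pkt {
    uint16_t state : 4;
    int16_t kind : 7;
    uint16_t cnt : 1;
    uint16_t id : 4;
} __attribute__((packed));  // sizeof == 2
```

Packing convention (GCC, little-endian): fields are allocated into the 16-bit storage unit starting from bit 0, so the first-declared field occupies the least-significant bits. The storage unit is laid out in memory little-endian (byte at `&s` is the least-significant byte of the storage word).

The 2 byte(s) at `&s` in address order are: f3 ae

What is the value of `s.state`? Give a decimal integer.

3

[0]=0xf3 [1]=0xae (little-endian) → word 0xaef3
state [0+:4] = (word>>0) & 0xf = 3  ←
kind [4+:7] = (word>>4) & 0x7f = 111
cnt [11+:1] = (word>>11) & 0x1 = 1
id [12+:4] = (word>>12) & 0xf = 10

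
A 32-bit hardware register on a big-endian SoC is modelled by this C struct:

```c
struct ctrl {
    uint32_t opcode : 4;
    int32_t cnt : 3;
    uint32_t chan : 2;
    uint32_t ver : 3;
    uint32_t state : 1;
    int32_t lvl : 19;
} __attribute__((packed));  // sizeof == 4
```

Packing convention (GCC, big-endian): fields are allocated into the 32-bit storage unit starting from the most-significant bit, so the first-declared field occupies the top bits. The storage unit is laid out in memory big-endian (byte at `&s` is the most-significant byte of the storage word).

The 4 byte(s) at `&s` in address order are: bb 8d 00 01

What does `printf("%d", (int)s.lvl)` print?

-196607

[0]=0xbb [1]=0x8d [2]=0x00 [3]=0x01 (big-endian) → word 0xbb8d0001
opcode [28+:4] = (word>>28) & 0xf = 11
cnt [25+:3] = (word>>25) & 0x7 = 5
chan [23+:2] = (word>>23) & 0x3 = 3
ver [20+:3] = (word>>20) & 0x7 = 0
state [19+:1] = (word>>19) & 0x1 = 1
lvl [0+:19] = (word>>0) & 0x7ffff = 327681  ←
lvl signed 19b, MSB=1: 327681 - 524288 = -196607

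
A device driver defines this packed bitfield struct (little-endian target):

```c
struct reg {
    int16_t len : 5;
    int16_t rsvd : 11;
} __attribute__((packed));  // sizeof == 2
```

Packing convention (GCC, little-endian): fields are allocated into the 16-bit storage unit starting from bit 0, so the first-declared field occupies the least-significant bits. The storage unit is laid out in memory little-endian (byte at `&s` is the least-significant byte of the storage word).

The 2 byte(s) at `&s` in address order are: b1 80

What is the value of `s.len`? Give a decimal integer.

-15

[0]=0xb1 [1]=0x80 (little-endian) → word 0x80b1
len:5 @ bit 0 → (0x80b1>>0)&0x1f = 0x11  ←
rsvd:11 @ bit 5 → (0x80b1>>5)&0x7ff = 0x405
len signed 5b, MSB=1: 17 - 32 = -15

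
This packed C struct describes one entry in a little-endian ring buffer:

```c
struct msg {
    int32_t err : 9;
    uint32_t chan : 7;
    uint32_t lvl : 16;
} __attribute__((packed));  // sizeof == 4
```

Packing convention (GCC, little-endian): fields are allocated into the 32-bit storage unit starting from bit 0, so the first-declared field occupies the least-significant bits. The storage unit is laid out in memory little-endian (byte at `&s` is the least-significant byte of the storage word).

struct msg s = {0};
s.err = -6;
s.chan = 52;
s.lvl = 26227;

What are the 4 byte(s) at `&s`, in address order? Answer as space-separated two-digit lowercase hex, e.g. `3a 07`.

err (9b) val=-6 bits=0x1fa at bit 0: 0x000001fa
chan (7b) val=52 bits=0x34 at bit 9: 0x000069fa
lvl (16b) val=26227 bits=0x6673 at bit 16: 0x667369fa
word = 0x667369fa → little-endian bytes:
  [0]=0xfa  [1]=0x69  [2]=0x73  [3]=0x66

fa 69 73 66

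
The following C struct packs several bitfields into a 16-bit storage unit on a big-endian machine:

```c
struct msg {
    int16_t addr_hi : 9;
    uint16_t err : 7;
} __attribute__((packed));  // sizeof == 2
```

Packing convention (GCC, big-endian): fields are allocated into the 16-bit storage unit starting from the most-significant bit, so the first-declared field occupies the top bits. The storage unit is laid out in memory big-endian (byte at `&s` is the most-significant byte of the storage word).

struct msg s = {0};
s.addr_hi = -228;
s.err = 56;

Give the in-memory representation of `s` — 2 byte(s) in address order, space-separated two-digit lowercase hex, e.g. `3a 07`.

[7+:9] addr_hi=-228 & 0x1ff = 0x11c; word=0x8e00
[0+:7] err=56 & 0x7f = 0x38; word=0x8e38
word = 0x8e38 → big-endian bytes:
  [0]=0x8e  [1]=0x38

8e 38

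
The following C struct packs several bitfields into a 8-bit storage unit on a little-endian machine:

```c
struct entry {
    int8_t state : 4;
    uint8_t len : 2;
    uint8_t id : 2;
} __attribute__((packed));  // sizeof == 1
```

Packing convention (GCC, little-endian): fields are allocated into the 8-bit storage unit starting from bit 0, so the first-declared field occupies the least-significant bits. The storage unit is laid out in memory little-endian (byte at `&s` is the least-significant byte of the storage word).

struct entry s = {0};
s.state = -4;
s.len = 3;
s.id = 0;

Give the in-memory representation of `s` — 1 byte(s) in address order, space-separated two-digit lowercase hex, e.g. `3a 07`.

3c

state:4 = -4 → 0xc << 0 → word 0x0c
len:2 = 3 → 0x3 << 4 → word 0x3c
id:2 = 0 → 0x0 << 6 → word 0x3c
word = 0x3c → little-endian bytes:
  [0]=0x3c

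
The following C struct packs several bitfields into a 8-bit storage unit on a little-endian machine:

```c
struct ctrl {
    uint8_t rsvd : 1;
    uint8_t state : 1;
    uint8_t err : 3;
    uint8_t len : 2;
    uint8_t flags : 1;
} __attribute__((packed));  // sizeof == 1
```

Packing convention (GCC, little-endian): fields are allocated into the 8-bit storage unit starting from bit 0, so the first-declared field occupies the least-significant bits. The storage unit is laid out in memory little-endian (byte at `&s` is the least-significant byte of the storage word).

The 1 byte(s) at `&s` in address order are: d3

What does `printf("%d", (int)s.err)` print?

4

[0]=0xd3 (little-endian) → word 0xd3
rsvd:1 @ bit 0 → (0xd3>>0)&0x1 = 0x1
state:1 @ bit 1 → (0xd3>>1)&0x1 = 0x1
err:3 @ bit 2 → (0xd3>>2)&0x7 = 0x4  ←
len:2 @ bit 5 → (0xd3>>5)&0x3 = 0x2
flags:1 @ bit 7 → (0xd3>>7)&0x1 = 0x1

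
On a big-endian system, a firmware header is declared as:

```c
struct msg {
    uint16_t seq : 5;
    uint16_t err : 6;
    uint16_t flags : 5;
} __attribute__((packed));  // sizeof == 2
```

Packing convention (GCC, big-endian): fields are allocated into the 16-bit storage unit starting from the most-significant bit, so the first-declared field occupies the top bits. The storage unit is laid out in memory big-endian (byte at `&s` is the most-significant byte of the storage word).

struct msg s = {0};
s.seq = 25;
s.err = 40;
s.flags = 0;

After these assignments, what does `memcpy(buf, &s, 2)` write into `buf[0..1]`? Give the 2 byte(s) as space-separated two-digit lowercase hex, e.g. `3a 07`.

cd 00

seq:5 = 25 → 0x19 << 11 → word 0xc800
err:6 = 40 → 0x28 << 5 → word 0xcd00
flags:5 = 0 → 0x0 << 0 → word 0xcd00
word = 0xcd00 → big-endian bytes:
  [0]=0xcd  [1]=0x00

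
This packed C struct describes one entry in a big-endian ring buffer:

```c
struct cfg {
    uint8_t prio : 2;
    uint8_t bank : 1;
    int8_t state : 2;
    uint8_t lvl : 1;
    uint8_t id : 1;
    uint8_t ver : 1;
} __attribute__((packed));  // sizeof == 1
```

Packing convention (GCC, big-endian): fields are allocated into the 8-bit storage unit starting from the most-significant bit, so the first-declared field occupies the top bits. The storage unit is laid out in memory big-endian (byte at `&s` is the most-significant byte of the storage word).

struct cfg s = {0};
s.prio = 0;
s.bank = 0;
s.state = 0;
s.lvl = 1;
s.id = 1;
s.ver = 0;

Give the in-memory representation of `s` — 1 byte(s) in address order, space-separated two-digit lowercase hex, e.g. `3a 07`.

06

[6+:2] prio=0 & 0x3 = 0x0; word=0x00
[5+:1] bank=0 & 0x1 = 0x0; word=0x00
[3+:2] state=0 & 0x3 = 0x0; word=0x00
[2+:1] lvl=1 & 0x1 = 0x1; word=0x04
[1+:1] id=1 & 0x1 = 0x1; word=0x06
[0+:1] ver=0 & 0x1 = 0x0; word=0x06
word = 0x06 → big-endian bytes:
  [0]=0x06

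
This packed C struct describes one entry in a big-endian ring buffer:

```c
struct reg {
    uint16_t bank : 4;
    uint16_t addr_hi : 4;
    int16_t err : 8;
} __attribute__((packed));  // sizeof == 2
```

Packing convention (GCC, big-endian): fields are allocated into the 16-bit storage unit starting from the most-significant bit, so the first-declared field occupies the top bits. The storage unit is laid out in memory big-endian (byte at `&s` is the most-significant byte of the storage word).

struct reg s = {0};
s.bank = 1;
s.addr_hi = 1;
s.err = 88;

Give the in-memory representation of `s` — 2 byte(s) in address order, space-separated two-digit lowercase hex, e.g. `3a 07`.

11 58

[12+:4] bank=1 & 0xf = 0x1; word=0x1000
[8+:4] addr_hi=1 & 0xf = 0x1; word=0x1100
[0+:8] err=88 & 0xff = 0x58; word=0x1158
word = 0x1158 → big-endian bytes:
  [0]=0x11  [1]=0x58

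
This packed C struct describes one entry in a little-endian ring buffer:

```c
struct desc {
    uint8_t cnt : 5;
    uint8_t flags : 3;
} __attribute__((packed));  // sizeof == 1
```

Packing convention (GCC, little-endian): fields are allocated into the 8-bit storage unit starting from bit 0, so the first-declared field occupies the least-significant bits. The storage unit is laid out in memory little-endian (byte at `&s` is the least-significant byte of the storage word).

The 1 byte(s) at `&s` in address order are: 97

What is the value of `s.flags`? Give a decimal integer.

4

[0]=0x97 (little-endian) → word 0x97
cnt [0+:5] = (word>>0) & 0x1f = 23
flags [5+:3] = (word>>5) & 0x7 = 4  ←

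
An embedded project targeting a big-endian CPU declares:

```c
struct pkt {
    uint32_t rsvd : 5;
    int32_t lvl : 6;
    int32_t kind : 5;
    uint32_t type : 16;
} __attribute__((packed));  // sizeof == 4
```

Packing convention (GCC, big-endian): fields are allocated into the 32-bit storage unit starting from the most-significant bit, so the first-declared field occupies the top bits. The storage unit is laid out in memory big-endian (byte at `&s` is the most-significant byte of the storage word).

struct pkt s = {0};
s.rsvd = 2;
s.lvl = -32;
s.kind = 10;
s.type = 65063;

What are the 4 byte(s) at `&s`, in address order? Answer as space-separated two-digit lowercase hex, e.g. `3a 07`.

[27+:5] rsvd=2 & 0x1f = 0x2; word=0x10000000
[21+:6] lvl=-32 & 0x3f = 0x20; word=0x14000000
[16+:5] kind=10 & 0x1f = 0xa; word=0x140a0000
[0+:16] type=65063 & 0xffff = 0xfe27; word=0x140afe27
word = 0x140afe27 → big-endian bytes:
  [0]=0x14  [1]=0x0a  [2]=0xfe  [3]=0x27

14 0a fe 27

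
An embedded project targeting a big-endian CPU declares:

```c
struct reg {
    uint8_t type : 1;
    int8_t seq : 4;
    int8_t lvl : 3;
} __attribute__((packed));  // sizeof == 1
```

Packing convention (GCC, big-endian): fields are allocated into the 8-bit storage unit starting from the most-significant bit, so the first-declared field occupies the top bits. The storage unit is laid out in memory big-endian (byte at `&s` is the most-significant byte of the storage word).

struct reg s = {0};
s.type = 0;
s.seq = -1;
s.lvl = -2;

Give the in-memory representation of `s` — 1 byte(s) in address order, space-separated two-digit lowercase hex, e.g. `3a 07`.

7e

type (1b) val=0 bits=0x0 at bit 7: 0x00
seq (4b) val=-1 bits=0xf at bit 3: 0x78
lvl (3b) val=-2 bits=0x6 at bit 0: 0x7e
word = 0x7e → big-endian bytes:
  [0]=0x7e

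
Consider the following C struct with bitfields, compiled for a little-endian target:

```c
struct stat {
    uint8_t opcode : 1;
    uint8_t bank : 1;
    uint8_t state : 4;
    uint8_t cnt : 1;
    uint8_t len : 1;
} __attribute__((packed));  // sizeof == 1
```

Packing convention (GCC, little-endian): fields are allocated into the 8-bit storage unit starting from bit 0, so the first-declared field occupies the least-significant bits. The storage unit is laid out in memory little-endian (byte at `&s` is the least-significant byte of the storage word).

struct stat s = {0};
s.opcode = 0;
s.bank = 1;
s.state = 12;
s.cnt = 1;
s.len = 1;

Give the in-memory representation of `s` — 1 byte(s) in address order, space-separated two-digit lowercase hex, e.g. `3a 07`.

opcode:1 = 0 → 0x0 << 0 → word 0x00
bank:1 = 1 → 0x1 << 1 → word 0x02
state:4 = 12 → 0xc << 2 → word 0x32
cnt:1 = 1 → 0x1 << 6 → word 0x72
len:1 = 1 → 0x1 << 7 → word 0xf2
word = 0xf2 → little-endian bytes:
  [0]=0xf2

f2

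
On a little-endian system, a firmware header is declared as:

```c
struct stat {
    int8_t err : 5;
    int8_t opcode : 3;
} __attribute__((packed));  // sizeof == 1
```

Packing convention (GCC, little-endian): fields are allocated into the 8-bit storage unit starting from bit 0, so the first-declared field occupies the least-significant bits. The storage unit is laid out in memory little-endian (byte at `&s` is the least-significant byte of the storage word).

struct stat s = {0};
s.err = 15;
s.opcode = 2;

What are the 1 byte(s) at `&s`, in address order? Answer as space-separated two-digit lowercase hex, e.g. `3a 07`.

4f

err:5 = 15 → 0xf << 0 → word 0x0f
opcode:3 = 2 → 0x2 << 5 → word 0x4f
word = 0x4f → little-endian bytes:
  [0]=0x4f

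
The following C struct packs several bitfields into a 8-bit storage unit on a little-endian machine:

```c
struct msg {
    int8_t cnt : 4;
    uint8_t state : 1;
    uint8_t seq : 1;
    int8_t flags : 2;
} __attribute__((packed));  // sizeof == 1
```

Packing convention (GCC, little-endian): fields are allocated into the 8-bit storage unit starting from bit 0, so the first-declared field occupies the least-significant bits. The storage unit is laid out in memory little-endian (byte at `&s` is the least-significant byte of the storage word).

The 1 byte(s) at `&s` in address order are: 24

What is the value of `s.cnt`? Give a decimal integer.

[0]=0x24 (little-endian) → word 0x24
cnt [0+:4] = (word>>0) & 0xf = 4  ←
state [4+:1] = (word>>4) & 0x1 = 0
seq [5+:1] = (word>>5) & 0x1 = 1
flags [6+:2] = (word>>6) & 0x3 = 0
cnt signed 4b, MSB=0: value = 4

4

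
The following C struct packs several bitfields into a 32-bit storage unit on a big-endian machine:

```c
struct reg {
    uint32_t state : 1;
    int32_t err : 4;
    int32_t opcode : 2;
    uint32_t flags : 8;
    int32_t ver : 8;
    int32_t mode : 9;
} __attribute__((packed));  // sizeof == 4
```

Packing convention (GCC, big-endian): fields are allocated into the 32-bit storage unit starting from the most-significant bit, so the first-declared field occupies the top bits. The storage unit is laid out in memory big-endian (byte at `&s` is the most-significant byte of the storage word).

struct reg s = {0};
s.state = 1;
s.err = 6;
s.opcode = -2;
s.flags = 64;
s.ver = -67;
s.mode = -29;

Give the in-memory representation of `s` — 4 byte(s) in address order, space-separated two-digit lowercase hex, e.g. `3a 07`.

b4 81 7b e3

state:1 = 1 → 0x1 << 31 → word 0x80000000
err:4 = 6 → 0x6 << 27 → word 0xb0000000
opcode:2 = -2 → 0x2 << 25 → word 0xb4000000
flags:8 = 64 → 0x40 << 17 → word 0xb4800000
ver:8 = -67 → 0xbd << 9 → word 0xb4817a00
mode:9 = -29 → 0x1e3 << 0 → word 0xb4817be3
word = 0xb4817be3 → big-endian bytes:
  [0]=0xb4  [1]=0x81  [2]=0x7b  [3]=0xe3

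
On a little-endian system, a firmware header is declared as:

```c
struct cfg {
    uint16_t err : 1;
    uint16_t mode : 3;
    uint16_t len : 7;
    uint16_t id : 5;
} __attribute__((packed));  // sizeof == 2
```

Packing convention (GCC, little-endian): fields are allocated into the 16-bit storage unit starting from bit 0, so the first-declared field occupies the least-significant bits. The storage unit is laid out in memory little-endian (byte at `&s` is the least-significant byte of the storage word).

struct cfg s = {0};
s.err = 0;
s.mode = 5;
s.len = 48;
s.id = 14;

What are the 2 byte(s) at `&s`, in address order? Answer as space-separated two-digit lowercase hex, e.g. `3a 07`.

0a 73

err (1b) val=0 bits=0x0 at bit 0: 0x0000
mode (3b) val=5 bits=0x5 at bit 1: 0x000a
len (7b) val=48 bits=0x30 at bit 4: 0x030a
id (5b) val=14 bits=0xe at bit 11: 0x730a
word = 0x730a → little-endian bytes:
  [0]=0x0a  [1]=0x73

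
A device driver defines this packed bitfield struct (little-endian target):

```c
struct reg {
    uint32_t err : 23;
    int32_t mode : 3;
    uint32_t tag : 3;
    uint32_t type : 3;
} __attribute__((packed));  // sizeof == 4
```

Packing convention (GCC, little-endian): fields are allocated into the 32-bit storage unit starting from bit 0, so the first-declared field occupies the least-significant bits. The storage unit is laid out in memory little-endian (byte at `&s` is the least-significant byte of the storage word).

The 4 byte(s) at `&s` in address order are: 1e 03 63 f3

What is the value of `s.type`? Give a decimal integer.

[0]=0x1e [1]=0x03 [2]=0x63 [3]=0xf3 (little-endian) → word 0xf363031e
err [0+:23] = (word>>0) & 0x7fffff = 6488862
mode [23+:3] = (word>>23) & 0x7 = 6
tag [26+:3] = (word>>26) & 0x7 = 4
type [29+:3] = (word>>29) & 0x7 = 7  ←

7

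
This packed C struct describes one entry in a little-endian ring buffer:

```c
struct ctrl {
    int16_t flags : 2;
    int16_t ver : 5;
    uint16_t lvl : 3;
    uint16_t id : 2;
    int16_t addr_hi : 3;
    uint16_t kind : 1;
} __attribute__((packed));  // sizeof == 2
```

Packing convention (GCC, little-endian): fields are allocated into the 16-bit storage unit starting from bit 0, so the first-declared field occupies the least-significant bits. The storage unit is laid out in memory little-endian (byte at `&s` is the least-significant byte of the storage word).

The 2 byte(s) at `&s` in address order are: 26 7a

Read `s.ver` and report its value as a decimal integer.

[0]=0x26 [1]=0x7a (little-endian) → word 0x7a26
flags [0+:2] = (word>>0) & 0x3 = 2
ver [2+:5] = (word>>2) & 0x1f = 9  ←
lvl [7+:3] = (word>>7) & 0x7 = 4
id [10+:2] = (word>>10) & 0x3 = 2
addr_hi [12+:3] = (word>>12) & 0x7 = 7
kind [15+:1] = (word>>15) & 0x1 = 0
ver signed 5b, MSB=0: value = 9

9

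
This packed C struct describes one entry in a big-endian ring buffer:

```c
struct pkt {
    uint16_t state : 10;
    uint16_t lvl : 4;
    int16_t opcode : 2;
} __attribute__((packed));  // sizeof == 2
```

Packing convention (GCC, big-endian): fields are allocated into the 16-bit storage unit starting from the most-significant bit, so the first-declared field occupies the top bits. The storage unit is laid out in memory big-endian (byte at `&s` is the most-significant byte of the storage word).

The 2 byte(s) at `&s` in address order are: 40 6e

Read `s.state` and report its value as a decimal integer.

257

[0]=0x40 [1]=0x6e (big-endian) → word 0x406e
state:10 @ bit 6 → (0x406e>>6)&0x3ff = 0x101  ←
lvl:4 @ bit 2 → (0x406e>>2)&0xf = 0xb
opcode:2 @ bit 0 → (0x406e>>0)&0x3 = 0x2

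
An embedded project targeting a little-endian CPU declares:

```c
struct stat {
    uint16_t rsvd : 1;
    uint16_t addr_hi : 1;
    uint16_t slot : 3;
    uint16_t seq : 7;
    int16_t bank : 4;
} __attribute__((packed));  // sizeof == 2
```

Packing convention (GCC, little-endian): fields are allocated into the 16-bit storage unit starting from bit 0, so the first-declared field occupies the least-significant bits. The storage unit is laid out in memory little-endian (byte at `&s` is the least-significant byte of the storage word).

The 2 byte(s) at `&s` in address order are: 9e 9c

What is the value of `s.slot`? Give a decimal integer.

7

[0]=0x9e [1]=0x9c (little-endian) → word 0x9c9e
rsvd:1 @ bit 0 → (0x9c9e>>0)&0x1 = 0x0
addr_hi:1 @ bit 1 → (0x9c9e>>1)&0x1 = 0x1
slot:3 @ bit 2 → (0x9c9e>>2)&0x7 = 0x7  ←
seq:7 @ bit 5 → (0x9c9e>>5)&0x7f = 0x64
bank:4 @ bit 12 → (0x9c9e>>12)&0xf = 0x9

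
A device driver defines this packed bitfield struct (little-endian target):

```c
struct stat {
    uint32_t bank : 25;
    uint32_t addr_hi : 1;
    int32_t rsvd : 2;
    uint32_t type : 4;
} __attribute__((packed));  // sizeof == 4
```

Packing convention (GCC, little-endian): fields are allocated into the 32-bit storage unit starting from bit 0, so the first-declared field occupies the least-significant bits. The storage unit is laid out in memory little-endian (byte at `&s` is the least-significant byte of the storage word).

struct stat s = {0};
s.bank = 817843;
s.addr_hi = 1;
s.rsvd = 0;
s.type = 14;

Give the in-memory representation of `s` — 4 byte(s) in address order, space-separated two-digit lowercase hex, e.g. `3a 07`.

[0+:25] bank=817843 & 0x1ffffff = 0xc7ab3; word=0x000c7ab3
[25+:1] addr_hi=1 & 0x1 = 0x1; word=0x020c7ab3
[26+:2] rsvd=0 & 0x3 = 0x0; word=0x020c7ab3
[28+:4] type=14 & 0xf = 0xe; word=0xe20c7ab3
word = 0xe20c7ab3 → little-endian bytes:
  [0]=0xb3  [1]=0x7a  [2]=0x0c  [3]=0xe2

b3 7a 0c e2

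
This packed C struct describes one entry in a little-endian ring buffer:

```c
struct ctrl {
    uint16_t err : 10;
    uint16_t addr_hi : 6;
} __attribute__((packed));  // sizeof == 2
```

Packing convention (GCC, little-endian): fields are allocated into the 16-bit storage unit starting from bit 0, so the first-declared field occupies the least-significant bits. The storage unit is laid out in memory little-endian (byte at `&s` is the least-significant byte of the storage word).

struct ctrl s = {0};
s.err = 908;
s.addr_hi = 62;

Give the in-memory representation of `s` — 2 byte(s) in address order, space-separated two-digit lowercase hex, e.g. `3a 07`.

err (10b) val=908 bits=0x38c at bit 0: 0x038c
addr_hi (6b) val=62 bits=0x3e at bit 10: 0xfb8c
word = 0xfb8c → little-endian bytes:
  [0]=0x8c  [1]=0xfb

8c fb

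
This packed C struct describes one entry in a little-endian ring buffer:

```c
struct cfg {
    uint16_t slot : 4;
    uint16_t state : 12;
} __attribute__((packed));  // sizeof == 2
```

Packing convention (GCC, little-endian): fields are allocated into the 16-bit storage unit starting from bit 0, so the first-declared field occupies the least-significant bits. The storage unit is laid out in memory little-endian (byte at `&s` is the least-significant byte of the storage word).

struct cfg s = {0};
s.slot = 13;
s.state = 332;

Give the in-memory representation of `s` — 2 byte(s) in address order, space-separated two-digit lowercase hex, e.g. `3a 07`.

slot (4b) val=13 bits=0xd at bit 0: 0x000d
state (12b) val=332 bits=0x14c at bit 4: 0x14cd
word = 0x14cd → little-endian bytes:
  [0]=0xcd  [1]=0x14

cd 14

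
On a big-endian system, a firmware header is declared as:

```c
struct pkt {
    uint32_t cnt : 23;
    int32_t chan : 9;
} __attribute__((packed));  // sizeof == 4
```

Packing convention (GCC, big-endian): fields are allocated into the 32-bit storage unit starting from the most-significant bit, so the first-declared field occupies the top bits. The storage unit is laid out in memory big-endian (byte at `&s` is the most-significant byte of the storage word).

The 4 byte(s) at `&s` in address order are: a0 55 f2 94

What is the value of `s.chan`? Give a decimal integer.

[0]=0xa0 [1]=0x55 [2]=0xf2 [3]=0x94 (big-endian) → word 0xa055f294
cnt:23 @ bit 9 → (0xa055f294>>9)&0x7fffff = 0x502af9
chan:9 @ bit 0 → (0xa055f294>>0)&0x1ff = 0x94  ←
chan signed 9b, MSB=0: value = 148

148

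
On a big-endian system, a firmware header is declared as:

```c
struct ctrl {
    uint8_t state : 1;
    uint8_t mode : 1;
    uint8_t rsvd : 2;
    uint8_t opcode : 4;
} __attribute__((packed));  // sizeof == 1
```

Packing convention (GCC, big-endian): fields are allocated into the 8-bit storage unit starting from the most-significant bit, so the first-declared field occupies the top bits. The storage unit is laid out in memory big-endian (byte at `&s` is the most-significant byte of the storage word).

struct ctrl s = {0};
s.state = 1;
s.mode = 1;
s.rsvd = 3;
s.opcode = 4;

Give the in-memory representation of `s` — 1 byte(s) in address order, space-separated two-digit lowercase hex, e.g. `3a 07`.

[7+:1] state=1 & 0x1 = 0x1; word=0x80
[6+:1] mode=1 & 0x1 = 0x1; word=0xc0
[4+:2] rsvd=3 & 0x3 = 0x3; word=0xf0
[0+:4] opcode=4 & 0xf = 0x4; word=0xf4
word = 0xf4 → big-endian bytes:
  [0]=0xf4

f4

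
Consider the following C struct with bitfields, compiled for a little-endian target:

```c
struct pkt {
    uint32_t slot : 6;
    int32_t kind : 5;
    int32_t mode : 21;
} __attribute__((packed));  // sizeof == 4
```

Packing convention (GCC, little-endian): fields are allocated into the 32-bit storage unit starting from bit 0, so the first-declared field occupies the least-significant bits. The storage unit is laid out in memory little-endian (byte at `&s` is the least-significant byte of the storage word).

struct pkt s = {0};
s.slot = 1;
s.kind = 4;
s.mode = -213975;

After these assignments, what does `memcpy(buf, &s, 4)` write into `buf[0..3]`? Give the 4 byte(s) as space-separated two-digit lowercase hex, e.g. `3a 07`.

01 49 e1 e5

slot (6b) val=1 bits=0x1 at bit 0: 0x00000001
kind (5b) val=4 bits=0x4 at bit 6: 0x00000101
mode (21b) val=-213975 bits=0x1cbc29 at bit 11: 0xe5e14901
word = 0xe5e14901 → little-endian bytes:
  [0]=0x01  [1]=0x49  [2]=0xe1  [3]=0xe5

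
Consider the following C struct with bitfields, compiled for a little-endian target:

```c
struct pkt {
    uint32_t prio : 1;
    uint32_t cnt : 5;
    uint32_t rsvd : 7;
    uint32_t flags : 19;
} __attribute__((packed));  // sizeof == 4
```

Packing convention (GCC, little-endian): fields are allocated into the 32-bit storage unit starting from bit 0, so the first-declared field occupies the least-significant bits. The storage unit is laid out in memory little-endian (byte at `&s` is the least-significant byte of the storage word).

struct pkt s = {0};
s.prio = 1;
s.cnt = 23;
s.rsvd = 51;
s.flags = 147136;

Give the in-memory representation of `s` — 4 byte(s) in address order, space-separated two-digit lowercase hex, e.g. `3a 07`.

prio:1 = 1 → 0x1 << 0 → word 0x00000001
cnt:5 = 23 → 0x17 << 1 → word 0x0000002f
rsvd:7 = 51 → 0x33 << 6 → word 0x00000cef
flags:19 = 147136 → 0x23ec0 << 13 → word 0x47d80cef
word = 0x47d80cef → little-endian bytes:
  [0]=0xef  [1]=0x0c  [2]=0xd8  [3]=0x47

ef 0c d8 47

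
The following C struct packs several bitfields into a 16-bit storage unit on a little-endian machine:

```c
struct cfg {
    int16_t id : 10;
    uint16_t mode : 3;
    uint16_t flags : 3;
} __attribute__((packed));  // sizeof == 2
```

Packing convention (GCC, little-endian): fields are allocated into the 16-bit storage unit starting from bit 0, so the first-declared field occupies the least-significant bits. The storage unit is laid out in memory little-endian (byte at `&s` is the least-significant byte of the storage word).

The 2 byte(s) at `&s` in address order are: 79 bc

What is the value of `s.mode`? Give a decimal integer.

[0]=0x79 [1]=0xbc (little-endian) → word 0xbc79
id:10 @ bit 0 → (0xbc79>>0)&0x3ff = 0x79
mode:3 @ bit 10 → (0xbc79>>10)&0x7 = 0x7  ←
flags:3 @ bit 13 → (0xbc79>>13)&0x7 = 0x5

7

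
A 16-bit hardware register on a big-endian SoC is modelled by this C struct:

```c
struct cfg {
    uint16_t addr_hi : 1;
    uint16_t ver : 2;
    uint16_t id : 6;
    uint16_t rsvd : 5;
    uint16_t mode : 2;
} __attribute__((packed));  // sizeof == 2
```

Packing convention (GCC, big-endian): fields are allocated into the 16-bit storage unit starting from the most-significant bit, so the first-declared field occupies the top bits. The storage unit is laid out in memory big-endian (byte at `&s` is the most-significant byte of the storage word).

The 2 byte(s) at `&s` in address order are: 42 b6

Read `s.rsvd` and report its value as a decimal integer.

[0]=0x42 [1]=0xb6 (big-endian) → word 0x42b6
addr_hi:1 @ bit 15 → (0x42b6>>15)&0x1 = 0x0
ver:2 @ bit 13 → (0x42b6>>13)&0x3 = 0x2
id:6 @ bit 7 → (0x42b6>>7)&0x3f = 0x5
rsvd:5 @ bit 2 → (0x42b6>>2)&0x1f = 0xd  ←
mode:2 @ bit 0 → (0x42b6>>0)&0x3 = 0x2

13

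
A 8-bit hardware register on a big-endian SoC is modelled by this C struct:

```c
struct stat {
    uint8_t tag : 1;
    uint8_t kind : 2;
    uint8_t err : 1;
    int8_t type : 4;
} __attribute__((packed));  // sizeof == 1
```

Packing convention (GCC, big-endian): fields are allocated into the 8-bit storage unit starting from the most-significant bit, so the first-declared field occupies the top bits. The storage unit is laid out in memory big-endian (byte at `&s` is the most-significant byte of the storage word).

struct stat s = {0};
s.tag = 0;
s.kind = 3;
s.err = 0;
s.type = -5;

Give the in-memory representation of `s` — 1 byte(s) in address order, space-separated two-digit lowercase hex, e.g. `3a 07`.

6b

tag:1 = 0 → 0x0 << 7 → word 0x00
kind:2 = 3 → 0x3 << 5 → word 0x60
err:1 = 0 → 0x0 << 4 → word 0x60
type:4 = -5 → 0xb << 0 → word 0x6b
word = 0x6b → big-endian bytes:
  [0]=0x6b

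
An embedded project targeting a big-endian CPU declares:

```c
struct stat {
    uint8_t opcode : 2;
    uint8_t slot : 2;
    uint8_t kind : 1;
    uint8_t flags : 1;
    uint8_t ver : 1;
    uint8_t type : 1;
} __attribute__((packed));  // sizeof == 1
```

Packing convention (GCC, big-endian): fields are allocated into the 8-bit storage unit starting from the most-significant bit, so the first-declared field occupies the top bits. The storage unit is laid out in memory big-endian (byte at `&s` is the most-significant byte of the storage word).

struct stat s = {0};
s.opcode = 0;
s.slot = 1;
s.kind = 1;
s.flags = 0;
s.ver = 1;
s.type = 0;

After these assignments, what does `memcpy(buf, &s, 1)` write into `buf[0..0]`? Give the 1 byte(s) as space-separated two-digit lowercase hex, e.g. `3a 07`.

1a

opcode (2b) val=0 bits=0x0 at bit 6: 0x00
slot (2b) val=1 bits=0x1 at bit 4: 0x10
kind (1b) val=1 bits=0x1 at bit 3: 0x18
flags (1b) val=0 bits=0x0 at bit 2: 0x18
ver (1b) val=1 bits=0x1 at bit 1: 0x1a
type (1b) val=0 bits=0x0 at bit 0: 0x1a
word = 0x1a → big-endian bytes:
  [0]=0x1a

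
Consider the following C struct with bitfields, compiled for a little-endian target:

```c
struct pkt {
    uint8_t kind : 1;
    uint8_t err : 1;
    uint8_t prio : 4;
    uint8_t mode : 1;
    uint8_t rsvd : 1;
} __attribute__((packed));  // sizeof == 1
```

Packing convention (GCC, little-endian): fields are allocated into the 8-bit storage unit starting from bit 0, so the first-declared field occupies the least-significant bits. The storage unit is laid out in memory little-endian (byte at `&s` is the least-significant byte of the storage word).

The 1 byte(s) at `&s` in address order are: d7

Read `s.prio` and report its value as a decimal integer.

[0]=0xd7 (little-endian) → word 0xd7
kind:1 @ bit 0 → (0xd7>>0)&0x1 = 0x1
err:1 @ bit 1 → (0xd7>>1)&0x1 = 0x1
prio:4 @ bit 2 → (0xd7>>2)&0xf = 0x5  ←
mode:1 @ bit 6 → (0xd7>>6)&0x1 = 0x1
rsvd:1 @ bit 7 → (0xd7>>7)&0x1 = 0x1

5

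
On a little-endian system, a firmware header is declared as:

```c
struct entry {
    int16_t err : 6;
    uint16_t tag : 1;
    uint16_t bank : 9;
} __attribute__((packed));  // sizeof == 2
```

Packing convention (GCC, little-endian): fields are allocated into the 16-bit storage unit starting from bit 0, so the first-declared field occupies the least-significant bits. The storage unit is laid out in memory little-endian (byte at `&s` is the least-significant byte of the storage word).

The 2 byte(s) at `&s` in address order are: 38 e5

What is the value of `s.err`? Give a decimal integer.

-8

[0]=0x38 [1]=0xe5 (little-endian) → word 0xe538
err:6 @ bit 0 → (0xe538>>0)&0x3f = 0x38  ←
tag:1 @ bit 6 → (0xe538>>6)&0x1 = 0x0
bank:9 @ bit 7 → (0xe538>>7)&0x1ff = 0x1ca
err signed 6b, MSB=1: 56 - 64 = -8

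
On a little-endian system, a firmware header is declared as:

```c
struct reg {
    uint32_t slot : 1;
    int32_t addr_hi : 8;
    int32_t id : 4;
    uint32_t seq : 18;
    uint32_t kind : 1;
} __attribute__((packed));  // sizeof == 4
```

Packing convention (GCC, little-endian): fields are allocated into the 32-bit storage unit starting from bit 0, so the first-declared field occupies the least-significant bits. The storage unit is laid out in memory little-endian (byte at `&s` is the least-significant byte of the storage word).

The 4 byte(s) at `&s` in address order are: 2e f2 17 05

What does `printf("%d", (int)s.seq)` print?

[0]=0x2e [1]=0xf2 [2]=0x17 [3]=0x05 (little-endian) → word 0x0517f22e
slot [0+:1] = (word>>0) & 0x1 = 0
addr_hi [1+:8] = (word>>1) & 0xff = 23
id [9+:4] = (word>>9) & 0xf = 9
seq [13+:18] = (word>>13) & 0x3ffff = 10431  ←
kind [31+:1] = (word>>31) & 0x1 = 0

10431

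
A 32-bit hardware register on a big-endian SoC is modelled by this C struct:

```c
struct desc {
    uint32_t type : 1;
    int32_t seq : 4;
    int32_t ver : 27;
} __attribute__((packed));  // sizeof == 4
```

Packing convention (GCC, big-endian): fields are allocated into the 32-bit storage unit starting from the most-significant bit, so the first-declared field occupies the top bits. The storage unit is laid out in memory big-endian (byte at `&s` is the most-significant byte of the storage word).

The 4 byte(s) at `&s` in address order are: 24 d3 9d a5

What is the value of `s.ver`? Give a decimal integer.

[0]=0x24 [1]=0xd3 [2]=0x9d [3]=0xa5 (big-endian) → word 0x24d39da5
type [31+:1] = (word>>31) & 0x1 = 0
seq [27+:4] = (word>>27) & 0xf = 4
ver [0+:27] = (word>>0) & 0x7ffffff = 80977317  ←
ver signed 27b, MSB=1: 80977317 - 134217728 = -53240411

-53240411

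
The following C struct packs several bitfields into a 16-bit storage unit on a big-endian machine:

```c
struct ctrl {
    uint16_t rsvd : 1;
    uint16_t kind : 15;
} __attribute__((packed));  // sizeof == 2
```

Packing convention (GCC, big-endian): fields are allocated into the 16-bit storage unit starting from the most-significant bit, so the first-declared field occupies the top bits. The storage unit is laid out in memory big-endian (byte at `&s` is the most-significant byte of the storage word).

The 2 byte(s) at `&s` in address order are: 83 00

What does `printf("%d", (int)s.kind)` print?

768

[0]=0x83 [1]=0x00 (big-endian) → word 0x8300
rsvd [15+:1] = (word>>15) & 0x1 = 1
kind [0+:15] = (word>>0) & 0x7fff = 768  ←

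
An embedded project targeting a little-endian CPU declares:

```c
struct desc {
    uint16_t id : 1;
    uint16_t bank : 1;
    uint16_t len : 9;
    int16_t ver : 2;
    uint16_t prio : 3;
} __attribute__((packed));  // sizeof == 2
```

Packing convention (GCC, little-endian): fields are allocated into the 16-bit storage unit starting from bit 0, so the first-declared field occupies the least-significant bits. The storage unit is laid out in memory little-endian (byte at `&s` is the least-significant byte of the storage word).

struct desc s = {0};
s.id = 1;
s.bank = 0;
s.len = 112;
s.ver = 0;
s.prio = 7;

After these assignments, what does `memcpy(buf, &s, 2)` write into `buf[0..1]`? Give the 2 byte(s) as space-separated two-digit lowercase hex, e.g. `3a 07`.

c1 e1

id (1b) val=1 bits=0x1 at bit 0: 0x0001
bank (1b) val=0 bits=0x0 at bit 1: 0x0001
len (9b) val=112 bits=0x70 at bit 2: 0x01c1
ver (2b) val=0 bits=0x0 at bit 11: 0x01c1
prio (3b) val=7 bits=0x7 at bit 13: 0xe1c1
word = 0xe1c1 → little-endian bytes:
  [0]=0xc1  [1]=0xe1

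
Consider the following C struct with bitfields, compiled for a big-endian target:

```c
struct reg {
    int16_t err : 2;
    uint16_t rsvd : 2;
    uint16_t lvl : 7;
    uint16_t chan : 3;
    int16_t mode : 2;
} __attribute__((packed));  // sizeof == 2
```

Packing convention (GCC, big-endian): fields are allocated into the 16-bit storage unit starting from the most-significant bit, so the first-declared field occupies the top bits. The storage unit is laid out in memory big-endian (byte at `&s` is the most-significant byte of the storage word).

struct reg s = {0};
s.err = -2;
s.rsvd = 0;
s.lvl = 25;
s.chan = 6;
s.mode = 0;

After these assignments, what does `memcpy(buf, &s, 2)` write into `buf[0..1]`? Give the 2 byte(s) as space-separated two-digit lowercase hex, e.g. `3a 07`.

83 38

[14+:2] err=-2 & 0x3 = 0x2; word=0x8000
[12+:2] rsvd=0 & 0x3 = 0x0; word=0x8000
[5+:7] lvl=25 & 0x7f = 0x19; word=0x8320
[2+:3] chan=6 & 0x7 = 0x6; word=0x8338
[0+:2] mode=0 & 0x3 = 0x0; word=0x8338
word = 0x8338 → big-endian bytes:
  [0]=0x83  [1]=0x38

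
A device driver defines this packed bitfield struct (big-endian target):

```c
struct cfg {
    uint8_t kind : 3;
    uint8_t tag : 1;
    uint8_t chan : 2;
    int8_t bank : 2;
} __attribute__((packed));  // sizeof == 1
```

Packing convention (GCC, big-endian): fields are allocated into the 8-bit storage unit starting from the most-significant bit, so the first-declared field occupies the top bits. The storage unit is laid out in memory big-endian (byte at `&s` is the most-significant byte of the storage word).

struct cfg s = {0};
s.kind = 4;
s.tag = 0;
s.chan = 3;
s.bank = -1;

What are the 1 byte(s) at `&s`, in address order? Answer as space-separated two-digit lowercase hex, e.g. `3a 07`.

[5+:3] kind=4 & 0x7 = 0x4; word=0x80
[4+:1] tag=0 & 0x1 = 0x0; word=0x80
[2+:2] chan=3 & 0x3 = 0x3; word=0x8c
[0+:2] bank=-1 & 0x3 = 0x3; word=0x8f
word = 0x8f → big-endian bytes:
  [0]=0x8f

8f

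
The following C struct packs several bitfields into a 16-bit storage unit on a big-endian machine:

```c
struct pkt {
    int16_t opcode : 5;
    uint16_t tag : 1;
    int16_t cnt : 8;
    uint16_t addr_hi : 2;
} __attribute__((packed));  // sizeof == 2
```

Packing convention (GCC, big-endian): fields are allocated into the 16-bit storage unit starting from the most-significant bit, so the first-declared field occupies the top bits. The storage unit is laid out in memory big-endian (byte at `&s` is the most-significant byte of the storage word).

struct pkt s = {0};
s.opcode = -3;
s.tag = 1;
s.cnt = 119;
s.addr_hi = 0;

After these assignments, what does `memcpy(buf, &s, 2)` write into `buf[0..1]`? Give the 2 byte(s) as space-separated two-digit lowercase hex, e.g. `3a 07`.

[11+:5] opcode=-3 & 0x1f = 0x1d; word=0xe800
[10+:1] tag=1 & 0x1 = 0x1; word=0xec00
[2+:8] cnt=119 & 0xff = 0x77; word=0xeddc
[0+:2] addr_hi=0 & 0x3 = 0x0; word=0xeddc
word = 0xeddc → big-endian bytes:
  [0]=0xed  [1]=0xdc

ed dc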